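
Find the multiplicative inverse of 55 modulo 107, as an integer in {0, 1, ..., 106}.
55^(−1) ≡ 72 (mod 107)

Apply the extended Euclidean algorithm to (107, 55), tracking rows (r, s, t) with s·107 + t·55 = r. Each division r_prev = q·r_cur + r_new produces the new row as (previous row) − q·(current row):
  row A: (107, 1, 0)   [1·107 + 0·55 = 107]
  row B: (55, 0, 1)   [0·107 + 1·55 = 55]
  107 = 1·55 + 52   → row C = row A − 1·row B = (52, 1, −1)   [check: 1·107 − 1·55 = 52]
  55 = 1·52 + 3   → row D = row B − 1·row C = (3, −1, 2)   [check: −1·107 + 2·55 = 3]
  52 = 17·3 + 1   → row E = row C − 17·row D = (1, 18, −35)   [check: 18·107 − 35·55 = 1]
  3 = 3·1 + 0   → remainder 0, stop. gcd = 1 (last nonzero row E).
The gcd is 1, so 55 is invertible mod 107. The last nonzero row gives 18·107 − 35·55 = 1, so t = −35. So 55^(−1) ≡ −35 ≡ 72 (mod 107). Verify: 55 · 72 = 3960 ≡ 1 (mod 107). ✓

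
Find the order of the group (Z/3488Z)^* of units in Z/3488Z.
|(Z/3488Z)^*| = 1728

(Z/3488Z)^* consists of the classes a with gcd(a, 3488) = 1, so its order is φ(3488). φ is multiplicative, with φ(p^e) = p^e − p^(e−1). Factorise 3488 = 2^5 · 109. Then
  φ(3488) = (2^5 − 2^4) · (109 − 1) = 16 · 108 = 1728.
Thus |(Z/3488Z)^*| = 1728.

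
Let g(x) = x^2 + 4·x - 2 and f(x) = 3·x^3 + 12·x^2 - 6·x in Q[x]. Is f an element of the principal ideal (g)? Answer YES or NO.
In Q[x] the ideal (g) consists of all multiples of g, so f ∈ (g) iff g | f, i.e. iff the remainder of f on division by g is 0. Divide f by g (g is monic, so eliminate the leading term of the running remainder at each step):
  leading term 3·x^3: subtract (3·x)·g(x) = 3·x^3 + 12·x^2 - 6·x, leaving 0
The remainder is 0, so f(x) = g(x) · h(x) with h(x) = 3·x. Hence g | f, i.e. f ∈ (g).

Final answer: YES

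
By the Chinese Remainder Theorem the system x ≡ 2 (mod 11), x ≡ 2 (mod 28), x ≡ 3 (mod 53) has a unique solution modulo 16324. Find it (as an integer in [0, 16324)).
The moduli 11, 28, 53 are pairwise coprime, so by the CRT there is a unique solution mod 11·28·53 = 16324.
Solve by successive substitution. Start with x ≡ 2 (mod 11).
  Combine with x ≡ 2 (mod 28): write x = 2 + 11·t and require 2 + 11·t ≡ 2 (mod 28), i.e. 11·t ≡ 2 − 2 ≡ 0 (mod 28). Since 11^(−1) ≡ 23 (mod 28), t ≡ 23·0 ≡ 0 (mod 28). So x ≡ 2 + 11·0 = 2 (mod 308).
  Combine with x ≡ 3 (mod 53): write x = 2 + 308·t and require 2 + 308·t ≡ 3 (mod 53), i.e. 308·t ≡ 3 − 2 ≡ 1 (mod 53). Since 308^(−1) ≡ 37 (mod 53) (308 ≡ 43 (mod 53)), t ≡ 37·1 ≡ 37 (mod 53). So x ≡ 2 + 308·37 = 11398 (mod 16324).
Unique solution in [0, 16324): x = 11398.

Final answer: x ≡ 11398 (mod 16324); the representative in [0, 16324) is 11398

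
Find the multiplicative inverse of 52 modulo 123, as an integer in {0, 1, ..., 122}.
Apply the extended Euclidean algorithm to (123, 52), tracking rows (r, s, t) with s·123 + t·52 = r. Each division r_prev = q·r_cur + r_new produces the new row as (previous row) − q·(current row):
  row A: (123, 1, 0)   [1·123 + 0·52 = 123]
  row B: (52, 0, 1)   [0·123 + 1·52 = 52]
  123 = 2·52 + 19   → row C = row A − 2·row B = (19, 1, −2)   [check: 1·123 − 2·52 = 19]
  52 = 2·19 + 14   → row D = row B − 2·row C = (14, −2, 5)   [check: −2·123 + 5·52 = 14]
  19 = 1·14 + 5   → row E = row C − 1·row D = (5, 3, −7)   [check: 3·123 − 7·52 = 5]
  14 = 2·5 + 4   → row F = row D − 2·row E = (4, −8, 19)   [check: −8·123 + 19·52 = 4]
  5 = 1·4 + 1   → row G = row E − 1·row F = (1, 11, −26)   [check: 11·123 − 26·52 = 1]
  4 = 4·1 + 0   → remainder 0, stop. gcd = 1 (last nonzero row G).
The gcd is 1, so 52 is invertible mod 123. The last nonzero row gives 11·123 − 26·52 = 1, so t = −26. So 52^(−1) ≡ −26 ≡ 97 (mod 123). Verify: 52 · 97 = 5044 ≡ 1 (mod 123). ✓

Final answer: 52^(−1) ≡ 97 (mod 123)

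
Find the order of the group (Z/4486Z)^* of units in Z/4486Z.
(Z/4486Z)^* consists of the classes a with gcd(a, 4486) = 1, so its order is φ(4486). φ is multiplicative, with φ(p^e) = p^e − p^(e−1). Factorise 4486 = 2 · 2243. Then
  φ(4486) = (2 − 1) · (2243 − 1) = 1 · 2242 = 2242.
Thus |(Z/4486Z)^*| = 2242.

Final answer: |(Z/4486Z)^*| = 2242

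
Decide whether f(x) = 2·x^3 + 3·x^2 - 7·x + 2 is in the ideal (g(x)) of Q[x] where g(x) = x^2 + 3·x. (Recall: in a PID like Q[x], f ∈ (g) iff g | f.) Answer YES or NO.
In Q[x] the ideal (g) consists of all multiples of g, so f ∈ (g) iff g | f, i.e. iff the remainder of f on division by g is 0. Divide f by g (g is monic, so eliminate the leading term of the running remainder at each step):
  leading term 2·x^3: subtract (2·x)·g(x) = 2·x^3 + 6·x^2, leaving -3·x^2 - 7·x + 2
  leading term -3·x^2: subtract (-3)·g(x) = -3·x^2 - 9·x, leaving 2·x + 2
The remainder r(x) = 2·x + 2 ≠ 0 (and deg r < deg g), so g ∤ f, i.e. f ∉ (g).

Final answer: NO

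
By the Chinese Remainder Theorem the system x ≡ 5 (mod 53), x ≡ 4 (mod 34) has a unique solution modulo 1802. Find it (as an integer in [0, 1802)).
x ≡ 1330 (mod 1802); the representative in [0, 1802) is 1330

The moduli 53, 34 are pairwise coprime, so by the CRT there is a unique solution mod 53·34 = 1802.
Solve by successive substitution. Start with x ≡ 5 (mod 53).
  Combine with x ≡ 4 (mod 34): write x = 5 + 53·t and require 5 + 53·t ≡ 4 (mod 34), i.e. 53·t ≡ 4 − 5 ≡ 33 (mod 34). Since 53^(−1) ≡ 9 (mod 34) (53 ≡ 19 (mod 34)), t ≡ 9·33 ≡ 25 (mod 34). So x ≡ 5 + 53·25 = 1330 (mod 1802).
Unique solution in [0, 1802): x = 1330.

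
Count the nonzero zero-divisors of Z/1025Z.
Z/1025Z has 224 nonzero zero-divisors

In Z/1025Z each nonzero element is either a unit (gcd with 1025 is 1) or a zero-divisor (gcd > 1). The number of units is φ(1025): factorise 1025 = 5^2 · 41, so φ(1025) = (5^2 − 5^1) · (41 − 1) = 20 · 40 = 800. The nonzero elements number 1025 − 1 = 1024. Hence the nonzero zero-divisors number 1024 − 800 = 224.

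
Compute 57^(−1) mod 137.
Apply the extended Euclidean algorithm to (137, 57), tracking rows (r, s, t) with s·137 + t·57 = r. Each division r_prev = q·r_cur + r_new produces the new row as (previous row) − q·(current row):
  row A: (137, 1, 0)   [1·137 + 0·57 = 137]
  row B: (57, 0, 1)   [0·137 + 1·57 = 57]
  137 = 2·57 + 23   → row C = row A − 2·row B = (23, 1, −2)   [check: 1·137 − 2·57 = 23]
  57 = 2·23 + 11   → row D = row B − 2·row C = (11, −2, 5)   [check: −2·137 + 5·57 = 11]
  23 = 2·11 + 1   → row E = row C − 2·row D = (1, 5, −12)   [check: 5·137 − 12·57 = 1]
  11 = 11·1 + 0   → remainder 0, stop. gcd = 1 (last nonzero row E).
The gcd is 1, so 57 is invertible mod 137. The last nonzero row gives 5·137 − 12·57 = 1, so t = −12. So 57^(−1) ≡ −12 ≡ 125 (mod 137). Verify: 57 · 125 = 7125 ≡ 1 (mod 137). ✓

Final answer: 57^(−1) ≡ 125 (mod 137)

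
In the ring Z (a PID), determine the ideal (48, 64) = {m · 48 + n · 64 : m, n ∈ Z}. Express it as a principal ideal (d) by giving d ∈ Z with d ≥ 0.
In the PID Z, (a, b) is generated by gcd(a, b). Compute gcd(64, 48) with the extended Euclidean algorithm, tracking rows (r, s, t) with s·64 + t·48 = r:
  row A: (64, 1, 0)   [1·64 + 0·48 = 64]
  row B: (48, 0, 1)   [0·64 + 1·48 = 48]
  64 = 1·48 + 16   → row C = row A − 1·row B = (16, 1, −1)   [check: 1·64 − 1·48 = 16]
  48 = 3·16 + 0   → remainder 0, stop. gcd = 16 (last nonzero row C).
So gcd(48, 64) = 16, with Bézout identity 1·64 − 1·48 = 16. Containment (⊇): the Bézout identity exhibits 16 as an element of (48, 64), giving (16) ⊆ (48, 64). Containment (⊆): since 16 | 48 and 16 | 64 (48 = 16·3, 64 = 16·4), every Z-linear combination of 48 and 64 is divisible by 16, so (48, 64) ⊆ (16). Therefore (48, 64) = (16), d = 16.

Final answer: (48, 64) = (16); d = 16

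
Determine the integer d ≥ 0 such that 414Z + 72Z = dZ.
In the PID Z, (a, b) is generated by gcd(a, b). Compute gcd(414, 72) with the extended Euclidean algorithm, tracking rows (r, s, t) with s·414 + t·72 = r:
  row A: (414, 1, 0)   [1·414 + 0·72 = 414]
  row B: (72, 0, 1)   [0·414 + 1·72 = 72]
  414 = 5·72 + 54   → row C = row A − 5·row B = (54, 1, −5)   [check: 1·414 − 5·72 = 54]
  72 = 1·54 + 18   → row D = row B − 1·row C = (18, −1, 6)   [check: −1·414 + 6·72 = 18]
  54 = 3·18 + 0   → remainder 0, stop. gcd = 18 (last nonzero row D).
So gcd(414, 72) = 18, with Bézout identity −1·414 + 6·72 = 18. Containment (⊇): the Bézout identity exhibits 18 as an element of (414, 72), giving (18) ⊆ (414, 72). Containment (⊆): since 18 | 414 and 18 | 72 (414 = 18·23, 72 = 18·4), every Z-linear combination of 414 and 72 is divisible by 18, so (414, 72) ⊆ (18). Therefore (414, 72) = (18), d = 18.

Final answer: (414, 72) = (18); d = 18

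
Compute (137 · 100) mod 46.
38

Reduce the factors first: 137 ≡ 45, 100 ≡ 8 (mod 46), so 137 · 100 ≡ 45 · 8 (mod 46). 45 · 8 = 360. Dividing by 46: 360 = 7·46 + 38. So (137 · 100) mod 46 = 38.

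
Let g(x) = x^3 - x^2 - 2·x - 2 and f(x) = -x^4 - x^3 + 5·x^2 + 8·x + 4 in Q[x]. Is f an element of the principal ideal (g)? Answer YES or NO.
In Q[x] the ideal (g) consists of all multiples of g, so f ∈ (g) iff g | f, i.e. iff the remainder of f on division by g is 0. Divide f by g (g is monic, so eliminate the leading term of the running remainder at each step):
  leading term -x^4: subtract (-x)·g(x) = -x^4 + x^3 + 2·x^2 + 2·x, leaving -2·x^3 + 3·x^2 + 6·x + 4
  leading term -2·x^3: subtract (-2)·g(x) = -2·x^3 + 2·x^2 + 4·x + 4, leaving x^2 + 2·x
The remainder r(x) = x^2 + 2·x ≠ 0 (and deg r < deg g), so g ∤ f, i.e. f ∉ (g).

Final answer: NO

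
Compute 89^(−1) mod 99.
Apply the extended Euclidean algorithm to (99, 89), tracking rows (r, s, t) with s·99 + t·89 = r. Each division r_prev = q·r_cur + r_new produces the new row as (previous row) − q·(current row):
  row A: (99, 1, 0)   [1·99 + 0·89 = 99]
  row B: (89, 0, 1)   [0·99 + 1·89 = 89]
  99 = 1·89 + 10   → row C = row A − 1·row B = (10, 1, −1)   [check: 1·99 − 1·89 = 10]
  89 = 8·10 + 9   → row D = row B − 8·row C = (9, −8, 9)   [check: −8·99 + 9·89 = 9]
  10 = 1·9 + 1   → row E = row C − 1·row D = (1, 9, −10)   [check: 9·99 − 10·89 = 1]
  9 = 9·1 + 0   → remainder 0, stop. gcd = 1 (last nonzero row E).
The gcd is 1, so 89 is invertible mod 99. The last nonzero row gives 9·99 − 10·89 = 1, so t = −10. So 89^(−1) ≡ −10 ≡ 89 (mod 99). Verify: 89 · 89 = 7921 ≡ 1 (mod 99). ✓

Final answer: 89^(−1) ≡ 89 (mod 99)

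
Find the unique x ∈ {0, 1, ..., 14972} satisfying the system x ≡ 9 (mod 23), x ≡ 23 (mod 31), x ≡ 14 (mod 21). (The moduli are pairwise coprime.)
x ≡ 5138 (mod 14973); the representative in [0, 14973) is 5138

The moduli 23, 31, 21 are pairwise coprime, so by the CRT there is a unique solution mod 23·31·21 = 14973.
Solve by successive substitution. Start with x ≡ 9 (mod 23).
  Combine with x ≡ 23 (mod 31): write x = 9 + 23·t and require 9 + 23·t ≡ 23 (mod 31), i.e. 23·t ≡ 23 − 9 ≡ 14 (mod 31). Since 23^(−1) ≡ 27 (mod 31), t ≡ 27·14 ≡ 6 (mod 31). So x ≡ 9 + 23·6 = 147 (mod 713).
  Combine with x ≡ 14 (mod 21): write x = 147 + 713·t and require 147 + 713·t ≡ 14 (mod 21), i.e. 713·t ≡ 14 − 147 ≡ 14 (mod 21). Since 713^(−1) ≡ 20 (mod 21) (713 ≡ 20 (mod 21)), t ≡ 20·14 ≡ 7 (mod 21). So x ≡ 147 + 713·7 = 5138 (mod 14973).
Unique solution in [0, 14973): x = 5138.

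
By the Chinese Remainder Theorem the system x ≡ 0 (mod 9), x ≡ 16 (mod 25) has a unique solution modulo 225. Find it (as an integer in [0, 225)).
The moduli 9, 25 are pairwise coprime, so by the CRT there is a unique solution mod 9·25 = 225.
Solve by successive substitution. Start with x ≡ 0 (mod 9).
  Combine with x ≡ 16 (mod 25): write x = 9·t and require 9·t ≡ 16 (mod 25). Since 9^(−1) ≡ 14 (mod 25), t ≡ 14·16 ≡ 24 (mod 25). So x ≡ 9·24 = 216 (mod 225).
Unique solution in [0, 225): x = 216.

Final answer: x ≡ 216 (mod 225); the representative in [0, 225) is 216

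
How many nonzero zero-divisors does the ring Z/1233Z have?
Z/1233Z has 416 nonzero zero-divisors

In Z/1233Z each nonzero element is either a unit (gcd with 1233 is 1) or a zero-divisor (gcd > 1). The number of units is φ(1233): factorise 1233 = 3^2 · 137, so φ(1233) = (3^2 − 3^1) · (137 − 1) = 6 · 136 = 816. The nonzero elements number 1233 − 1 = 1232. Hence the nonzero zero-divisors number 1232 − 816 = 416.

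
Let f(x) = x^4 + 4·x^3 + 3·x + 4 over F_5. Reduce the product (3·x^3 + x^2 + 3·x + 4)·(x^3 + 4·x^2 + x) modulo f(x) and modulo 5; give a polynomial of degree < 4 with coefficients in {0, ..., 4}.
Multiply as integer polynomials: a · b = 3·x^6 + 13·x^5 + 10·x^4 + 17·x^3 + 19·x^2 + 4·x. Reducing coefficients mod 5: a · b ≡ 3·x^6 + 3·x^5 + 2·x^3 + 4·x^2 + 4·x. Now divide by f(x) = x^4 + 4·x^3 + 3·x + 4 in F_5[x], eliminating the leading term at each step:
  leading term 3·x^6: subtract (3·x^2)·f(x) = 3·x^6 + 2·x^5 + 4·x^3 + 2·x^2, leaving x^5 + 3·x^3 + 2·x^2 + 4·x (coefficients mod 5)
  leading term x^5: subtract (x)·f(x) = x^5 + 4·x^4 + 3·x^2 + 4·x, leaving x^4 + 3·x^3 + 4·x^2 (coefficients mod 5)
  leading term x^4: subtract (1)·f(x) = x^4 + 4·x^3 + 3·x + 4, leaving 4·x^3 + 4·x^2 + 2·x + 1 (coefficients mod 5)
The degree is now < 4, so this is the remainder. Hence a · b ≡ 4·x^3 + 4·x^2 + 2·x + 1 in F_5[x]/(f).

Final answer: a · b ≡ 4·x^3 + 4·x^2 + 2·x + 1 (mod f(x))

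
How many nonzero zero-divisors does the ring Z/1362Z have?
Z/1362Z has 909 nonzero zero-divisors

In Z/1362Z each nonzero element is either a unit (gcd with 1362 is 1) or a zero-divisor (gcd > 1). The number of units is φ(1362): factorise 1362 = 2 · 3 · 227, so φ(1362) = (2 − 1) · (3 − 1) · (227 − 1) = 1 · 2 · 226 = 452. The nonzero elements number 1362 − 1 = 1361. Hence the nonzero zero-divisors number 1361 − 452 = 909.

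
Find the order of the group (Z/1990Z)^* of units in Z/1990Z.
(Z/1990Z)^* consists of the classes a with gcd(a, 1990) = 1, so its order is φ(1990). φ is multiplicative, with φ(p^e) = p^e − p^(e−1). Factorise 1990 = 2 · 5 · 199. Then
  φ(1990) = (2 − 1) · (5 − 1) · (199 − 1) = 1 · 4 · 198 = 792.
Thus |(Z/1990Z)^*| = 792.

Final answer: |(Z/1990Z)^*| = 792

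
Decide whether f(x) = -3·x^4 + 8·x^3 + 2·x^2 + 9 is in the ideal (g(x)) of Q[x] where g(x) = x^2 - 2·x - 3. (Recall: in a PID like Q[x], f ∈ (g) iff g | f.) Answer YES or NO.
YES

In Q[x] the ideal (g) consists of all multiples of g, so f ∈ (g) iff g | f, i.e. iff the remainder of f on division by g is 0. Divide f by g (g is monic, so eliminate the leading term of the running remainder at each step):
  leading term -3·x^4: subtract (-3·x^2)·g(x) = -3·x^4 + 6·x^3 + 9·x^2, leaving 2·x^3 - 7·x^2 + 9
  leading term 2·x^3: subtract (2·x)·g(x) = 2·x^3 - 4·x^2 - 6·x, leaving -3·x^2 + 6·x + 9
  leading term -3·x^2: subtract (-3)·g(x) = -3·x^2 + 6·x + 9, leaving 0
The remainder is 0, so f(x) = g(x) · h(x) with h(x) = -3·x^2 + 2·x - 3. Hence g | f, i.e. f ∈ (g).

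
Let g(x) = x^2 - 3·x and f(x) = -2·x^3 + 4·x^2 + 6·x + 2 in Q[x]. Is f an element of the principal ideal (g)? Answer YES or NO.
In Q[x] the ideal (g) consists of all multiples of g, so f ∈ (g) iff g | f, i.e. iff the remainder of f on division by g is 0. Divide f by g (g is monic, so eliminate the leading term of the running remainder at each step):
  leading term -2·x^3: subtract (-2·x)·g(x) = -2·x^3 + 6·x^2, leaving -2·x^2 + 6·x + 2
  leading term -2·x^2: subtract (-2)·g(x) = -2·x^2 + 6·x, leaving 2
The remainder r(x) = 2 ≠ 0 (and deg r < deg g), so g ∤ f, i.e. f ∉ (g).

Final answer: NO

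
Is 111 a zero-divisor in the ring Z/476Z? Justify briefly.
NO

gcd(111, 476) = 1, so 111 is a unit in Z/476Z (it has a multiplicative inverse). A unit cannot be a zero-divisor: if 111·b ≡ 0 then multiplying both sides by 111^(−1) gives b ≡ 0. So 111 is not a zero-divisor.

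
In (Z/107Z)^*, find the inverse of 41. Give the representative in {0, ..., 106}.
41^(−1) ≡ 47 (mod 107)

Apply the extended Euclidean algorithm to (107, 41), tracking rows (r, s, t) with s·107 + t·41 = r. Each division r_prev = q·r_cur + r_new produces the new row as (previous row) − q·(current row):
  row A: (107, 1, 0)   [1·107 + 0·41 = 107]
  row B: (41, 0, 1)   [0·107 + 1·41 = 41]
  107 = 2·41 + 25   → row C = row A − 2·row B = (25, 1, −2)   [check: 1·107 − 2·41 = 25]
  41 = 1·25 + 16   → row D = row B − 1·row C = (16, −1, 3)   [check: −1·107 + 3·41 = 16]
  25 = 1·16 + 9   → row E = row C − 1·row D = (9, 2, −5)   [check: 2·107 − 5·41 = 9]
  16 = 1·9 + 7   → row F = row D − 1·row E = (7, −3, 8)   [check: −3·107 + 8·41 = 7]
  9 = 1·7 + 2   → row G = row E − 1·row F = (2, 5, −13)   [check: 5·107 − 13·41 = 2]
  7 = 3·2 + 1   → row H = row F − 3·row G = (1, −18, 47)   [check: −18·107 + 47·41 = 1]
  2 = 2·1 + 0   → remainder 0, stop. gcd = 1 (last nonzero row H).
The gcd is 1, so 41 is invertible mod 107. The last nonzero row gives −18·107 + 47·41 = 1, so t = 47. So 41^(−1) ≡ 47 (mod 107). Verify: 41 · 47 = 1927 ≡ 1 (mod 107). ✓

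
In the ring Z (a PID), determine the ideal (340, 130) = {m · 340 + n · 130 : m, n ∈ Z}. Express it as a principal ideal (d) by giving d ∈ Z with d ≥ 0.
In the PID Z, (a, b) is generated by gcd(a, b). Compute gcd(340, 130) with the extended Euclidean algorithm, tracking rows (r, s, t) with s·340 + t·130 = r:
  row A: (340, 1, 0)   [1·340 + 0·130 = 340]
  row B: (130, 0, 1)   [0·340 + 1·130 = 130]
  340 = 2·130 + 80   → row C = row A − 2·row B = (80, 1, −2)   [check: 1·340 − 2·130 = 80]
  130 = 1·80 + 50   → row D = row B − 1·row C = (50, −1, 3)   [check: −1·340 + 3·130 = 50]
  80 = 1·50 + 30   → row E = row C − 1·row D = (30, 2, −5)   [check: 2·340 − 5·130 = 30]
  50 = 1·30 + 20   → row F = row D − 1·row E = (20, −3, 8)   [check: −3·340 + 8·130 = 20]
  30 = 1·20 + 10   → row G = row E − 1·row F = (10, 5, −13)   [check: 5·340 − 13·130 = 10]
  20 = 2·10 + 0   → remainder 0, stop. gcd = 10 (last nonzero row G).
So gcd(340, 130) = 10, with Bézout identity 5·340 − 13·130 = 10. Containment (⊇): the Bézout identity exhibits 10 as an element of (340, 130), giving (10) ⊆ (340, 130). Containment (⊆): since 10 | 340 and 10 | 130 (340 = 10·34, 130 = 10·13), every Z-linear combination of 340 and 130 is divisible by 10, so (340, 130) ⊆ (10). Therefore (340, 130) = (10), d = 10.

Final answer: (340, 130) = (10); d = 10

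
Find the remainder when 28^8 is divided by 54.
Use repeated squaring. Binary(8) = 1000. Walk through the bits of the exponent 8 left-to-right: at each bit after the leading one, square the running value, then multiply by 28 if the bit is 1 (always reducing mod 54):
  bit 1 = 1 (leading): start with 28.
  bit 2 = 0: square 28^2 = 784 ≡ 28 (mod 54).
  bit 3 = 0: square 28^2 = 784 ≡ 28 (mod 54).
  bit 4 = 0: square 28^2 = 784 ≡ 28 (mod 54).
Final value: 28^8 ≡ 28 (mod 54).

Final answer: 28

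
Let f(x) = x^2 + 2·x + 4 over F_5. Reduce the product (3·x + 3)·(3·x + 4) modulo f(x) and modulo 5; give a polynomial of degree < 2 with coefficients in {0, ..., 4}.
Multiply as integer polynomials: a · b = 9·x^2 + 21·x + 12. Reducing coefficients mod 5: a · b ≡ 4·x^2 + x + 2. Now divide by f(x) = x^2 + 2·x + 4 in F_5[x], eliminating the leading term at each step:
  leading term 4·x^2: subtract (4)·f(x) = 4·x^2 + 3·x + 1, leaving 3·x + 1 (coefficients mod 5)
The degree is now < 2, so this is the remainder. Hence a · b ≡ 3·x + 1 in F_5[x]/(f).

Final answer: a · b ≡ 3·x + 1 (mod f(x))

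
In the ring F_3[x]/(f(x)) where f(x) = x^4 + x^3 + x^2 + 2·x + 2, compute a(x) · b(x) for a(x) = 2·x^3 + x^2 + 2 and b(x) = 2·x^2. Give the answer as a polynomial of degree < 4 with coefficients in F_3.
Multiply as integer polynomials: a · b = 4·x^5 + 2·x^4 + 4·x^2. Reducing coefficients mod 3: a · b ≡ x^5 + 2·x^4 + x^2. Now divide by f(x) = x^4 + x^3 + x^2 + 2·x + 2 in F_3[x], eliminating the leading term at each step:
  leading term x^5: subtract (x)·f(x) = x^5 + x^4 + x^3 + 2·x^2 + 2·x, leaving x^4 + 2·x^3 + 2·x^2 + x (coefficients mod 3)
  leading term x^4: subtract (1)·f(x) = x^4 + x^3 + x^2 + 2·x + 2, leaving x^3 + x^2 + 2·x + 1 (coefficients mod 3)
The degree is now < 4, so this is the remainder. Hence a · b ≡ x^3 + x^2 + 2·x + 1 in F_3[x]/(f).

Final answer: a · b ≡ x^3 + x^2 + 2·x + 1 (mod f(x))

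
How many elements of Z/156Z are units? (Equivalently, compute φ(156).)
Z/156Z has φ(156) = 48 units

An element a ∈ Z/156Z is a unit iff gcd(a, 156) = 1, so the number of units is φ(156). φ is multiplicative, with φ(p^e) = p^e − p^(e−1). Factorise 156 = 2^2 · 3 · 13. Then
  φ(156) = (2^2 − 2^1) · (3 − 1) · (13 − 1) = 2 · 2 · 12 = 48.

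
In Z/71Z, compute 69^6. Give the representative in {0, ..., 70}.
64

Use repeated squaring. Binary(6) = 110. Walk through the bits of the exponent 6 left-to-right: at each bit after the leading one, square the running value, then multiply by 69 if the bit is 1 (always reducing mod 71):
  bit 1 = 1 (leading): start with 69.
  bit 2 = 1: square 69^2 = 4761 ≡ 4; bit is 1, so multiply 4·69 = 276 ≡ 63 (mod 71).
  bit 3 = 0: square 63^2 = 3969 ≡ 64 (mod 71).
Final value: 69^6 ≡ 64 (mod 71).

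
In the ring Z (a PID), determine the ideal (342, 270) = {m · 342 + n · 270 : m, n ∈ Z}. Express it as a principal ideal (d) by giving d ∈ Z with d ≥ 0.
(342, 270) = (18); d = 18

In the PID Z, (a, b) is generated by gcd(a, b). Compute gcd(342, 270) with the extended Euclidean algorithm, tracking rows (r, s, t) with s·342 + t·270 = r:
  row A: (342, 1, 0)   [1·342 + 0·270 = 342]
  row B: (270, 0, 1)   [0·342 + 1·270 = 270]
  342 = 1·270 + 72   → row C = row A − 1·row B = (72, 1, −1)   [check: 1·342 − 1·270 = 72]
  270 = 3·72 + 54   → row D = row B − 3·row C = (54, −3, 4)   [check: −3·342 + 4·270 = 54]
  72 = 1·54 + 18   → row E = row C − 1·row D = (18, 4, −5)   [check: 4·342 − 5·270 = 18]
  54 = 3·18 + 0   → remainder 0, stop. gcd = 18 (last nonzero row E).
So gcd(342, 270) = 18, with Bézout identity 4·342 − 5·270 = 18. Containment (⊇): the Bézout identity exhibits 18 as an element of (342, 270), giving (18) ⊆ (342, 270). Containment (⊆): since 18 | 342 and 18 | 270 (342 = 18·19, 270 = 18·15), every Z-linear combination of 342 and 270 is divisible by 18, so (342, 270) ⊆ (18). Therefore (342, 270) = (18), d = 18.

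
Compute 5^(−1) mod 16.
5^(−1) ≡ 13 (mod 16)

Apply the extended Euclidean algorithm to (16, 5), tracking rows (r, s, t) with s·16 + t·5 = r. Each division r_prev = q·r_cur + r_new produces the new row as (previous row) − q·(current row):
  row A: (16, 1, 0)   [1·16 + 0·5 = 16]
  row B: (5, 0, 1)   [0·16 + 1·5 = 5]
  16 = 3·5 + 1   → row C = row A − 3·row B = (1, 1, −3)   [check: 1·16 − 3·5 = 1]
  5 = 5·1 + 0   → remainder 0, stop. gcd = 1 (last nonzero row C).
The gcd is 1, so 5 is invertible mod 16. The last nonzero row gives 1·16 − 3·5 = 1, so t = −3. So 5^(−1) ≡ −3 ≡ 13 (mod 16). Verify: 5 · 13 = 65 ≡ 1 (mod 16). ✓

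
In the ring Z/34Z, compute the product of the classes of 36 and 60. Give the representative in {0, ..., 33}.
18

Reduce the factors first: 36 ≡ 2, 60 ≡ 26 (mod 34), so 36 · 60 ≡ 2 · 26 (mod 34). 2 · 26 = 52. Dividing by 34: 52 = 1·34 + 18. So (36 · 60) mod 34 = 18.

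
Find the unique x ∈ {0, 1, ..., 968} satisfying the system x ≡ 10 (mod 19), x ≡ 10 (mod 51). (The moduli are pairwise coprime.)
The moduli 19, 51 are pairwise coprime, so by the CRT there is a unique solution mod 19·51 = 969.
Solve by successive substitution. Start with x ≡ 10 (mod 19).
  Combine with x ≡ 10 (mod 51): write x = 10 + 19·t and require 10 + 19·t ≡ 10 (mod 51), i.e. 19·t ≡ 10 − 10 ≡ 0 (mod 51). Since 19^(−1) ≡ 43 (mod 51), t ≡ 43·0 ≡ 0 (mod 51). So x ≡ 10 + 19·0 = 10 (mod 969).
Unique solution in [0, 969): x = 10.

Final answer: x ≡ 10 (mod 969); the representative in [0, 969) is 10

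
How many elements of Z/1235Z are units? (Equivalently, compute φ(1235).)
Z/1235Z has φ(1235) = 864 units

An element a ∈ Z/1235Z is a unit iff gcd(a, 1235) = 1, so the number of units is φ(1235). φ is multiplicative, with φ(p^e) = p^e − p^(e−1). Factorise 1235 = 5 · 13 · 19. Then
  φ(1235) = (5 − 1) · (13 − 1) · (19 − 1) = 4 · 12 · 18 = 864.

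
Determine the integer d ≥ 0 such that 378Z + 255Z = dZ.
(378, 255) = (3); d = 3

In the PID Z, (a, b) is generated by gcd(a, b). Compute gcd(378, 255) with the extended Euclidean algorithm, tracking rows (r, s, t) with s·378 + t·255 = r:
  row A: (378, 1, 0)   [1·378 + 0·255 = 378]
  row B: (255, 0, 1)   [0·378 + 1·255 = 255]
  378 = 1·255 + 123   → row C = row A − 1·row B = (123, 1, −1)   [check: 1·378 − 1·255 = 123]
  255 = 2·123 + 9   → row D = row B − 2·row C = (9, −2, 3)   [check: −2·378 + 3·255 = 9]
  123 = 13·9 + 6   → row E = row C − 13·row D = (6, 27, −40)   [check: 27·378 − 40·255 = 6]
  9 = 1·6 + 3   → row F = row D − 1·row E = (3, −29, 43)   [check: −29·378 + 43·255 = 3]
  6 = 2·3 + 0   → remainder 0, stop. gcd = 3 (last nonzero row F).
So gcd(378, 255) = 3, with Bézout identity −29·378 + 43·255 = 3. Containment (⊇): the Bézout identity exhibits 3 as an element of (378, 255), giving (3) ⊆ (378, 255). Containment (⊆): since 3 | 378 and 3 | 255 (378 = 3·126, 255 = 3·85), every Z-linear combination of 378 and 255 is divisible by 3, so (378, 255) ⊆ (3). Therefore (378, 255) = (3), d = 3.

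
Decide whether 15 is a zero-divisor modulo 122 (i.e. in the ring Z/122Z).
gcd(15, 122) = 1, so 15 is a unit in Z/122Z (it has a multiplicative inverse). A unit cannot be a zero-divisor: if 15·b ≡ 0 then multiplying both sides by 15^(−1) gives b ≡ 0. So 15 is not a zero-divisor.

Final answer: NO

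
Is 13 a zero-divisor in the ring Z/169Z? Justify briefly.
YES

gcd(13, 169) = 13 > 1, so 13 is not a unit in Z/169Z. In Z/nZ every nonzero non-unit is a zero-divisor: explicitly, take b = 169/gcd = 13 ≠ 0 (mod 169); then 13·13 = 169 = 1·169, i.e. 13·13 ≡ 0 (mod 169). So 13 is a zero-divisor.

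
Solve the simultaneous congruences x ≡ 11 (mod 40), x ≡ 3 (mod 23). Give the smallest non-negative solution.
The moduli 40, 23 are pairwise coprime, so by the CRT there is a unique solution mod 40·23 = 920.
Solve by successive substitution. Start with x ≡ 11 (mod 40).
  Combine with x ≡ 3 (mod 23): write x = 11 + 40·t and require 11 + 40·t ≡ 3 (mod 23), i.e. 40·t ≡ 3 − 11 ≡ 15 (mod 23). Since 40^(−1) ≡ 19 (mod 23) (40 ≡ 17 (mod 23)), t ≡ 19·15 ≡ 9 (mod 23). So x ≡ 11 + 40·9 = 371 (mod 920).
Unique solution in [0, 920): x = 371.

Final answer: x ≡ 371 (mod 920); the representative in [0, 920) is 371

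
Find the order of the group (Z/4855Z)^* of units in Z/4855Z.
(Z/4855Z)^* consists of the classes a with gcd(a, 4855) = 1, so its order is φ(4855). φ is multiplicative, with φ(p^e) = p^e − p^(e−1). Factorise 4855 = 5 · 971. Then
  φ(4855) = (5 − 1) · (971 − 1) = 4 · 970 = 3880.
Thus |(Z/4855Z)^*| = 3880.

Final answer: |(Z/4855Z)^*| = 3880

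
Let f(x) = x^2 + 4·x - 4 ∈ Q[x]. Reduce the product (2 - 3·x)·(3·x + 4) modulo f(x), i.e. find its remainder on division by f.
a · b ≡ 30·x - 28 (mod f(x))

First multiply in Q[x] without reducing: a · b = -9·x^2 - 6·x + 8. Now divide by f(x) = x^2 + 4·x - 4, eliminating the leading term at each step:
  leading term -9·x^2: subtract (-9)·f(x) = -9·x^2 - 36·x + 36, leaving 30·x - 28
The degree is now < 2, so this is the remainder. Hence a · b ≡ 30·x - 28 in Q[x]/(f).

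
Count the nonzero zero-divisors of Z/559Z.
Z/559Z has 54 nonzero zero-divisors

In Z/559Z each nonzero element is either a unit (gcd with 559 is 1) or a zero-divisor (gcd > 1). The number of units is φ(559): factorise 559 = 13 · 43, so φ(559) = (13 − 1) · (43 − 1) = 12 · 42 = 504. The nonzero elements number 559 − 1 = 558. Hence the nonzero zero-divisors number 558 − 504 = 54.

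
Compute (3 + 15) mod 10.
Reduce the summands first: 15 ≡ 5 (mod 10), so 3 + 15 ≡ 3 + 5 (mod 10). 3 + 5 = 8; 8 = 0·10 + 8, so (3 + 15) mod 10 = 8.

Final answer: 8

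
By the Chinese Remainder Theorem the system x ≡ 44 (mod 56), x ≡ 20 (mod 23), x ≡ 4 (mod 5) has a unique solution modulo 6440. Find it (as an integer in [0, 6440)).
The moduli 56, 23, 5 are pairwise coprime, so by the CRT there is a unique solution mod 56·23·5 = 6440.
Solve by successive substitution. Start with x ≡ 44 (mod 56).
  Combine with x ≡ 20 (mod 23): write x = 44 + 56·t and require 44 + 56·t ≡ 20 (mod 23), i.e. 56·t ≡ 20 − 44 ≡ 22 (mod 23). Since 56^(−1) ≡ 7 (mod 23) (56 ≡ 10 (mod 23)), t ≡ 7·22 ≡ 16 (mod 23). So x ≡ 44 + 56·16 = 940 (mod 1288).
  Combine with x ≡ 4 (mod 5): write x = 940 + 1288·t and require 940 + 1288·t ≡ 4 (mod 5), i.e. 1288·t ≡ 4 − 940 ≡ 4 (mod 5). Since 1288^(−1) ≡ 2 (mod 5) (1288 ≡ 3 (mod 5)), t ≡ 2·4 ≡ 3 (mod 5). So x ≡ 940 + 1288·3 = 4804 (mod 6440).
Unique solution in [0, 6440): x = 4804.

Final answer: x ≡ 4804 (mod 6440); the representative in [0, 6440) is 4804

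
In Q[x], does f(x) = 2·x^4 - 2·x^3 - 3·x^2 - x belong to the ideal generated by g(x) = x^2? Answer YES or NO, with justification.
In Q[x] the ideal (g) consists of all multiples of g, so f ∈ (g) iff g | f, i.e. iff the remainder of f on division by g is 0. Divide f by g (g is monic, so eliminate the leading term of the running remainder at each step):
  leading term 2·x^4: subtract (2·x^2)·g(x) = 2·x^4, leaving -2·x^3 - 3·x^2 - x
  leading term -2·x^3: subtract (-2·x)·g(x) = -2·x^3, leaving -3·x^2 - x
  leading term -3·x^2: subtract (-3)·g(x) = -3·x^2, leaving -x
The remainder r(x) = -x ≠ 0 (and deg r < deg g), so g ∤ f, i.e. f ∉ (g).

Final answer: NO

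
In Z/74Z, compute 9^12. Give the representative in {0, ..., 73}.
63

Use repeated squaring. Binary(12) = 1100. Walk through the bits of the exponent 12 left-to-right: at each bit after the leading one, square the running value, then multiply by 9 if the bit is 1 (always reducing mod 74):
  bit 1 = 1 (leading): start with 9.
  bit 2 = 1: square 9^2 = 81 ≡ 7; bit is 1, so multiply 7·9 = 63 (mod 74).
  bit 3 = 0: square 63^2 = 3969 ≡ 47 (mod 74).
  bit 4 = 0: square 47^2 = 2209 ≡ 63 (mod 74).
Final value: 9^12 ≡ 63 (mod 74).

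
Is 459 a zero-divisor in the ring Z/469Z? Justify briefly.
gcd(459, 469) = 1, so 459 is a unit in Z/469Z (it has a multiplicative inverse). A unit cannot be a zero-divisor: if 459·b ≡ 0 then multiplying both sides by 459^(−1) gives b ≡ 0. So 459 is not a zero-divisor.

Final answer: NO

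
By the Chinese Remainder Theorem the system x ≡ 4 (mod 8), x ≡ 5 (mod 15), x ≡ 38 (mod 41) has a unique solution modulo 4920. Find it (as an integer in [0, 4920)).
x ≡ 4220 (mod 4920); the representative in [0, 4920) is 4220

The moduli 8, 15, 41 are pairwise coprime, so by the CRT there is a unique solution mod 8·15·41 = 4920.
Solve by successive substitution. Start with x ≡ 4 (mod 8).
  Combine with x ≡ 5 (mod 15): write x = 4 + 8·t and require 4 + 8·t ≡ 5 (mod 15), i.e. 8·t ≡ 5 − 4 ≡ 1 (mod 15). Since 8^(−1) ≡ 2 (mod 15), t ≡ 2·1 ≡ 2 (mod 15). So x ≡ 4 + 8·2 = 20 (mod 120).
  Combine with x ≡ 38 (mod 41): write x = 20 + 120·t and require 20 + 120·t ≡ 38 (mod 41), i.e. 120·t ≡ 38 − 20 ≡ 18 (mod 41). Since 120^(−1) ≡ 27 (mod 41) (120 ≡ 38 (mod 41)), t ≡ 27·18 ≡ 35 (mod 41). So x ≡ 20 + 120·35 = 4220 (mod 4920).
Unique solution in [0, 4920): x = 4220.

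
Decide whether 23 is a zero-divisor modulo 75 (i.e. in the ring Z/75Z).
gcd(23, 75) = 1, so 23 is a unit in Z/75Z (it has a multiplicative inverse). A unit cannot be a zero-divisor: if 23·b ≡ 0 then multiplying both sides by 23^(−1) gives b ≡ 0. So 23 is not a zero-divisor.

Final answer: NO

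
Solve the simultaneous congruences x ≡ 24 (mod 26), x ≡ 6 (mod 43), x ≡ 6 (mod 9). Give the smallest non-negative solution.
x ≡ 7746 (mod 10062); the representative in [0, 10062) is 7746

The moduli 26, 43, 9 are pairwise coprime, so by the CRT there is a unique solution mod 26·43·9 = 10062.
Solve by successive substitution. Start with x ≡ 24 (mod 26).
  Combine with x ≡ 6 (mod 43): write x = 24 + 26·t and require 24 + 26·t ≡ 6 (mod 43), i.e. 26·t ≡ 6 − 24 ≡ 25 (mod 43). Since 26^(−1) ≡ 5 (mod 43), t ≡ 5·25 ≡ 39 (mod 43). So x ≡ 24 + 26·39 = 1038 (mod 1118).
  Combine with x ≡ 6 (mod 9): write x = 1038 + 1118·t and require 1038 + 1118·t ≡ 6 (mod 9), i.e. 1118·t ≡ 6 − 1038 ≡ 3 (mod 9). Since 1118^(−1) ≡ 5 (mod 9) (1118 ≡ 2 (mod 9)), t ≡ 5·3 ≡ 6 (mod 9). So x ≡ 1038 + 1118·6 = 7746 (mod 10062).
Unique solution in [0, 10062): x = 7746.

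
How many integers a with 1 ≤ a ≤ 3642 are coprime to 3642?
The number of a ∈ {1, ..., 3642} with gcd(a, 3642) = 1 is by definition Euler's totient φ(3642). φ is multiplicative, with φ(p^e) = p^e − p^(e−1). Factorise 3642 = 2 · 3 · 607. Then
  φ(3642) = (2 − 1) · (3 − 1) · (607 − 1) = 1 · 2 · 606 = 1212.
So there are 1212 such integers.

Final answer: 1212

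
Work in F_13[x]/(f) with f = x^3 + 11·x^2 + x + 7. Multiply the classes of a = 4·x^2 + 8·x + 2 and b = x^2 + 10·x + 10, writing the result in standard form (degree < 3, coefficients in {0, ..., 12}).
Multiply as integer polynomials: a · b = 4·x^4 + 48·x^3 + 122·x^2 + 100·x + 20. Reducing coefficients mod 13: a · b ≡ 4·x^4 + 9·x^3 + 5·x^2 + 9·x + 7. Now divide by f(x) = x^3 + 11·x^2 + x + 7 in F_13[x], eliminating the leading term at each step:
  leading term 4·x^4: subtract (4·x)·f(x) = 4·x^4 + 5·x^3 + 4·x^2 + 2·x, leaving 4·x^3 + x^2 + 7·x + 7 (coefficients mod 13)
  leading term 4·x^3: subtract (4)·f(x) = 4·x^3 + 5·x^2 + 4·x + 2, leaving 9·x^2 + 3·x + 5 (coefficients mod 13)
The degree is now < 3, so this is the remainder. Hence a · b ≡ 9·x^2 + 3·x + 5 in F_13[x]/(f).

Final answer: a · b ≡ 9·x^2 + 3·x + 5 (mod f(x))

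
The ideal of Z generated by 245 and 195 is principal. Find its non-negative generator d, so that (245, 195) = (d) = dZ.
In the PID Z, (a, b) is generated by gcd(a, b). Compute gcd(245, 195) with the extended Euclidean algorithm, tracking rows (r, s, t) with s·245 + t·195 = r:
  row A: (245, 1, 0)   [1·245 + 0·195 = 245]
  row B: (195, 0, 1)   [0·245 + 1·195 = 195]
  245 = 1·195 + 50   → row C = row A − 1·row B = (50, 1, −1)   [check: 1·245 − 1·195 = 50]
  195 = 3·50 + 45   → row D = row B − 3·row C = (45, −3, 4)   [check: −3·245 + 4·195 = 45]
  50 = 1·45 + 5   → row E = row C − 1·row D = (5, 4, −5)   [check: 4·245 − 5·195 = 5]
  45 = 9·5 + 0   → remainder 0, stop. gcd = 5 (last nonzero row E).
So gcd(245, 195) = 5, with Bézout identity 4·245 − 5·195 = 5. Containment (⊇): the Bézout identity exhibits 5 as an element of (245, 195), giving (5) ⊆ (245, 195). Containment (⊆): since 5 | 245 and 5 | 195 (245 = 5·49, 195 = 5·39), every Z-linear combination of 245 and 195 is divisible by 5, so (245, 195) ⊆ (5). Therefore (245, 195) = (5), d = 5.

Final answer: (245, 195) = (5); d = 5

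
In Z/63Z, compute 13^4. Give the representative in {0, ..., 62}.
Use repeated squaring. Binary(4) = 100. Walk through the bits of the exponent 4 left-to-right: at each bit after the leading one, square the running value, then multiply by 13 if the bit is 1 (always reducing mod 63):
  bit 1 = 1 (leading): start with 13.
  bit 2 = 0: square 13^2 = 169 ≡ 43 (mod 63).
  bit 3 = 0: square 43^2 = 1849 ≡ 22 (mod 63).
Final value: 13^4 ≡ 22 (mod 63).

Final answer: 22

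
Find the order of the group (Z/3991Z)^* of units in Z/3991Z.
(Z/3991Z)^* consists of the classes a with gcd(a, 3991) = 1, so its order is φ(3991). φ is multiplicative, with φ(p^e) = p^e − p^(e−1). Factorise 3991 = 13 · 307. Then
  φ(3991) = (13 − 1) · (307 − 1) = 12 · 306 = 3672.
Thus |(Z/3991Z)^*| = 3672.

Final answer: |(Z/3991Z)^*| = 3672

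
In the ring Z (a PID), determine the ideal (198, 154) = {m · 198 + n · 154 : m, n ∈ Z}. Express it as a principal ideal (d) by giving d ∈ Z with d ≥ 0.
(198, 154) = (22); d = 22

In the PID Z, (a, b) is generated by gcd(a, b). Compute gcd(198, 154) with the extended Euclidean algorithm, tracking rows (r, s, t) with s·198 + t·154 = r:
  row A: (198, 1, 0)   [1·198 + 0·154 = 198]
  row B: (154, 0, 1)   [0·198 + 1·154 = 154]
  198 = 1·154 + 44   → row C = row A − 1·row B = (44, 1, −1)   [check: 1·198 − 1·154 = 44]
  154 = 3·44 + 22   → row D = row B − 3·row C = (22, −3, 4)   [check: −3·198 + 4·154 = 22]
  44 = 2·22 + 0   → remainder 0, stop. gcd = 22 (last nonzero row D).
So gcd(198, 154) = 22, with Bézout identity −3·198 + 4·154 = 22. Containment (⊇): the Bézout identity exhibits 22 as an element of (198, 154), giving (22) ⊆ (198, 154). Containment (⊆): since 22 | 198 and 22 | 154 (198 = 22·9, 154 = 22·7), every Z-linear combination of 198 and 154 is divisible by 22, so (198, 154) ⊆ (22). Therefore (198, 154) = (22), d = 22.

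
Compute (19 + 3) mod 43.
22

Both summands are already reduced mod 43. 19 + 3 = 22; 22 = 0·43 + 22, so (19 + 3) mod 43 = 22.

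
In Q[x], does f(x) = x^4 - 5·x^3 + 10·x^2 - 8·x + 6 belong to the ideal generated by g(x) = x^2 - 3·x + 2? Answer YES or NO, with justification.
In Q[x] the ideal (g) consists of all multiples of g, so f ∈ (g) iff g | f, i.e. iff the remainder of f on division by g is 0. Divide f by g (g is monic, so eliminate the leading term of the running remainder at each step):
  leading term x^4: subtract (x^2)·g(x) = x^4 - 3·x^3 + 2·x^2, leaving -2·x^3 + 8·x^2 - 8·x + 6
  leading term -2·x^3: subtract (-2·x)·g(x) = -2·x^3 + 6·x^2 - 4·x, leaving 2·x^2 - 4·x + 6
  leading term 2·x^2: subtract (2)·g(x) = 2·x^2 - 6·x + 4, leaving 2·x + 2
The remainder r(x) = 2·x + 2 ≠ 0 (and deg r < deg g), so g ∤ f, i.e. f ∉ (g).

Final answer: NO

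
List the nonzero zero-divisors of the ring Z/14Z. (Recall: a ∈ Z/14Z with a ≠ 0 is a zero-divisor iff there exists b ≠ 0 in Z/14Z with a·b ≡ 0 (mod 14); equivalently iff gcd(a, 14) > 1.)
An element a ∈ Z/14Z (with a ≠ 0) is a zero-divisor iff gcd(a, 14) > 1 (because a is a unit precisely when gcd(a, n) = 1, and in Z/nZ every nonzero, non-unit element is a zero-divisor). Scan a = 1, ..., 13 and keep those with gcd(a, 14) > 1:
  gcd(2, 14) = 2, gcd(4, 14) = 2, gcd(6, 14) = 2, gcd(7, 14) = 7, gcd(8, 14) = 2, gcd(10, 14) = 2, gcd(12, 14) = 2.
All other a ∈ {1, ..., 13} have gcd(a, 14) = 1 and are units. So the nonzero zero-divisors are exactly the 7 values of a appearing in this scan.

Final answer: nonzero zero-divisors of Z/14Z = {2, 4, 6, 7, 8, 10, 12}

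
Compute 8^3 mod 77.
Use repeated squaring. Binary(3) = 11. Walk through the bits of the exponent 3 left-to-right: at each bit after the leading one, square the running value, then multiply by 8 if the bit is 1 (always reducing mod 77):
  bit 1 = 1 (leading): start with 8.
  bit 2 = 1: square 8^2 = 64; bit is 1, so multiply 64·8 = 512 ≡ 50 (mod 77).
Final value: 8^3 ≡ 50 (mod 77).

Final answer: 50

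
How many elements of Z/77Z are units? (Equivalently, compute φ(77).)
Z/77Z has φ(77) = 60 units

An element a ∈ Z/77Z is a unit iff gcd(a, 77) = 1, so the number of units is φ(77). φ is multiplicative, with φ(p^e) = p^e − p^(e−1). Factorise 77 = 7 · 11. Then
  φ(77) = (7 − 1) · (11 − 1) = 6 · 10 = 60.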